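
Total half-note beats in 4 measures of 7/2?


Working:
Time signature 7/2: the bottom number 2 means the half note gets one count
The top number 7 means 7 half-note beats per measure
Total = 7 × 4 measures
= 28 half-note beats


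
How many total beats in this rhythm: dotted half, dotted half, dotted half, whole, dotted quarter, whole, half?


Solution.
Beat values:
  dotted half = 3 beats
  dotted half = 3 beats
  dotted half = 3 beats
  whole = 4 beats
  dotted quarter = 1.5 beats
  whole = 4 beats
  half = 2 beats
Sum = 3 + 3 + 3 + 4 + 1.5 + 4 + 2
= 20.5 beats


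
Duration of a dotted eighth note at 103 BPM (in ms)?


Working:
One quarter-note beat = 60000 / BPM = 60000 / 103 ms
Dotted eighth note = 3/4 × quarter note
Duration = 3/4 × 60000 / 103 = 45000 / 103
= 436.9 ms


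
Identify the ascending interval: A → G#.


Letter names: A → G spans 7 letter names → a 7th
Semitones: A → G# = 11 half-steps
A 7th of 11 semitones is a major 7th
= major 7th


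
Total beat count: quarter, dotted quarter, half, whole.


Beat values:
  quarter = 1 beat
  dotted quarter = 1.5 beats
  half = 2 beats
  whole = 4 beats
Sum = 1 + 1.5 + 2 + 4
= 8.5 beats


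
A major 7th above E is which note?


Reasoning:
A 7th spans 7 letter names, so from E we land on D
A major 7th = 11 semitones above E
Spell D at that pitch: D#
= D#


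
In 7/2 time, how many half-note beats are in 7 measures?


Reasoning:
Time signature 7/2: the bottom number 2 means the half note gets one count
The top number 7 means 7 half-note beats per measure
Total = 7 × 7 measures
= 49 half-note beats


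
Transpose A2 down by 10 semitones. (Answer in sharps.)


Reasoning:
A2: chromatic position 9 in octave 2 → absolute = 2×12 + 9 = 33
Transpose down 10: 33 - 10 = 23
23 = 1×12 + 11 → B in octave 1
Result = B1


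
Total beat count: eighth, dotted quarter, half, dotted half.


Let's work it out.
Beat values:
  eighth = 0.5 beats
  dotted quarter = 1.5 beats
  half = 2 beats
  dotted half = 3 beats
Sum = 0.5 + 1.5 + 2 + 3
= 7 beats


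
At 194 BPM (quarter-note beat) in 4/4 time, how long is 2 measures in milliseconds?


Working:
Quarter-note beat duration = 60000 / 194 ms
Beats per measure (4/4) = 4
One measure = 4 × 60000 / 194 = 240000 / 194 ms
2 measures = 2 × 240000 / 194 = 480000 / 194
= 2474.2 ms


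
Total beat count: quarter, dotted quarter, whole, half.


Let's work it out.
Beat values:
  quarter = 1 beat
  dotted quarter = 1.5 beats
  whole = 4 beats
  half = 2 beats
Sum = 1 + 1.5 + 4 + 2
= 8.5 beats


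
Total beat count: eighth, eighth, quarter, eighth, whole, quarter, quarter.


Beat values:
  eighth = 0.5 beats
  eighth = 0.5 beats
  quarter = 1 beat
  eighth = 0.5 beats
  whole = 4 beats
  quarter = 1 beat
  quarter = 1 beat
Sum = 0.5 + 0.5 + 1 + 0.5 + 4 + 1 + 1
= 8.5 beats


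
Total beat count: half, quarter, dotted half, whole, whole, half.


Beat values:
  half = 2 beats
  quarter = 1 beat
  dotted half = 3 beats
  whole = 4 beats
  whole = 4 beats
  half = 2 beats
Sum = 2 + 1 + 3 + 4 + 4 + 2
= 16 beats


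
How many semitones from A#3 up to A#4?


Reasoning:
Absolute semitone position = octave×12 + chromatic position
A#3: 3×12 + 10 = 46
A#4: 4×12 + 10 = 58
Difference = 58 - 46 = 12
= 12 semitones


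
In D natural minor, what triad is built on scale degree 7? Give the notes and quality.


D natural minor scale: D E F G A Bb C
Diatonic triad on degree 7 stacks scale notes 7, 2, 4: C E G
C→E = 4 semitones; C→G = 7 semitones → major triad
= C E G (major)


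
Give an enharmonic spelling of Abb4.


Step by step:
Enharmonic notes sound the same pitch but are spelled with different letter names
Abb and G name the same pitch class
= G4


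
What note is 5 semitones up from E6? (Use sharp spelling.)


Working:
E6: chromatic position 4 in octave 6 → absolute = 6×12 + 4 = 76
Transpose up 5: 76 + 5 = 81
81 = 6×12 + 9 → A in octave 6
Result = A6


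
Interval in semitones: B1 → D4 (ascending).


Working:
Absolute semitone position = octave×12 + chromatic position
B1: 1×12 + 11 = 23
D4: 4×12 + 2 = 50
Difference = 50 - 23 = 27
= 27 semitones


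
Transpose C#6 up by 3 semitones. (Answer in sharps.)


Reasoning:
C#6: chromatic position 1 in octave 6 → absolute = 6×12 + 1 = 73
Transpose up 3: 73 + 3 = 76
76 = 6×12 + 4 → E in octave 6
Result = E6


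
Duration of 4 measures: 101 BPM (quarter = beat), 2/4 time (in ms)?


Reasoning:
Quarter-note beat duration = 60000 / 101 ms
Beats per measure (2/4) = 2
One measure = 2 × 60000 / 101 = 120000 / 101 ms
4 measures = 4 × 120000 / 101 = 480000 / 101
= 4752.5 ms


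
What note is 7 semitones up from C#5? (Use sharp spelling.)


Working:
C#5: chromatic position 1 in octave 5 → absolute = 5×12 + 1 = 61
Transpose up 7: 61 + 7 = 68
68 = 5×12 + 8 → G# in octave 5
Result = G#5


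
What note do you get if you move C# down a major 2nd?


Solution.
major 2nd: 2 letter names, 2 semitones
Letter: C - 1 → B
Pitch: C# - 2 semitones, spelled as a B → B
= B


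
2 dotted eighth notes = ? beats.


Reasoning:
Base eighth note = 1/2 beats
Dot 1 adds half the previous value: +1/4
One dotted eighth = 1/2 + 1/4 = 3/4
2 of them = 2 × 3/4 = 3/2
= 3/2 beats


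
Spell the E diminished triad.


Let's work it out.
Diminished triad = root + minor 3rd (3 semitones) + diminished 5th (6 semitones)
A triad on E stacks thirds, so the chord tones use letter names E-G-B
Root: E
Minor 3rd above E: G
Diminished 5th above E: Bb
Chord = E G Bb


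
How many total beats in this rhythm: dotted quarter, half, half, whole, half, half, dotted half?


Reasoning:
Beat values:
  dotted quarter = 1.5 beats
  half = 2 beats
  half = 2 beats
  whole = 4 beats
  half = 2 beats
  half = 2 beats
  dotted half = 3 beats
Sum = 1.5 + 2 + 2 + 4 + 2 + 2 + 3
= 16.5 beats


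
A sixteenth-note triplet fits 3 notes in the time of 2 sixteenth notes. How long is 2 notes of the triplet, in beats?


Reasoning:
Triplet: 3 notes occupy the space of 2 sixteenth notes
Space = 2 × 1/4 = 1/2 beats
Each triplet note = 1/2 / 3 = 1/6 beats
2 notes = 2 × 1/6 = 1/3
= 1/3 beats


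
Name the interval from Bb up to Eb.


Reasoning:
Letter names: B → E spans 4 letter names → a 4th
Semitones: Bb → Eb = 5 half-steps
A 4th of 5 semitones is a perfect 4th
= perfect 4th


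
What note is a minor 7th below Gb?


Working:
A 7th spans 7 letter names, so from G we land on A
A minor 7th = 10 semitones below Gb
Spell A at that pitch: Ab
= Ab


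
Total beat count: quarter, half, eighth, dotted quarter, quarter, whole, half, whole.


Solution.
Beat values:
  quarter = 1 beat
  half = 2 beats
  eighth = 0.5 beats
  dotted quarter = 1.5 beats
  quarter = 1 beat
  whole = 4 beats
  half = 2 beats
  whole = 4 beats
Sum = 1 + 2 + 0.5 + 1.5 + 1 + 4 + 2 + 4
= 16 beats


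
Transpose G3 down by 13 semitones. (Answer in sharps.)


Step by step:
G3: chromatic position 7 in octave 3 → absolute = 3×12 + 7 = 43
Transpose down 13: 43 - 13 = 30
30 = 2×12 + 6 → F# in octave 2
Result = F#2


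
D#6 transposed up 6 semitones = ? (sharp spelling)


Let's work it out.
D#6: chromatic position 3 in octave 6 → absolute = 6×12 + 3 = 75
Transpose up 6: 75 + 6 = 81
81 = 6×12 + 9 → A in octave 6
Result = A6


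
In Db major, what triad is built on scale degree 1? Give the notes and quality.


Working:
Db major scale: Db Eb F Gb Ab Bb C
Diatonic triad on degree 1 stacks scale notes 1, 3, 5: Db F Ab
Db→F = 4 semitones; Db→Ab = 7 semitones → major triad
= Db F Ab (major)


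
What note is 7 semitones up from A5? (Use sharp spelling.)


Solution.
A5: chromatic position 9 in octave 5 → absolute = 5×12 + 9 = 69
Transpose up 7: 69 + 7 = 76
76 = 6×12 + 4 → E in octave 6
Result = E6


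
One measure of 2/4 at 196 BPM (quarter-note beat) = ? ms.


Step by step:
Quarter-note beat duration = 60000 / 196 ms
Beats per measure (2/4) = 2
One measure = 2 × 60000 / 196 = 120000 / 196 ms
= 612.2 ms


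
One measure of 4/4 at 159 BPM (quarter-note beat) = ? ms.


Reasoning:
Quarter-note beat duration = 60000 / 159 ms
Beats per measure (4/4) = 4
One measure = 4 × 60000 / 159 = 240000 / 159 ms
= 1509.4 ms


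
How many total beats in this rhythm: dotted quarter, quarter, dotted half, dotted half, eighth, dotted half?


Let's work it out.
Beat values:
  dotted quarter = 1.5 beats
  quarter = 1 beat
  dotted half = 3 beats
  dotted half = 3 beats
  eighth = 0.5 beats
  dotted half = 3 beats
Sum = 1.5 + 1 + 3 + 3 + 0.5 + 3
= 12 beats


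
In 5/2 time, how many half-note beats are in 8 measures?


Working:
Time signature 5/2: the bottom number 2 means the half note gets one count
The top number 5 means 5 half-note beats per measure
Total = 5 × 8 measures
= 40 half-note beats


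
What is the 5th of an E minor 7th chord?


Step by step:
Minor 7th chord = root + minor 3rd + perfect 5th + minor 7th
Seventh chords stack in thirds, so the letter names are E-G-B-D
Root: E
Minor 3rd above E: G
Perfect 5th above E: B
Minor 7th above E: D
The 5th = B


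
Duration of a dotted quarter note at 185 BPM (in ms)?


One quarter-note beat = 60000 / BPM = 60000 / 185 ms
Dotted quarter note = 3/2 × quarter note
Duration = 3/2 × 60000 / 185 = 90000 / 185
= 486.5 ms


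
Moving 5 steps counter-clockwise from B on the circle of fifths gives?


Working:
Each counter-clockwise step moves down a perfect 5th (= up a perfect 4th)
From B: B → E → A → D → G → C
= C


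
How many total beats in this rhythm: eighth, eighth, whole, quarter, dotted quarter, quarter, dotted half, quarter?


Reasoning:
Beat values:
  eighth = 0.5 beats
  eighth = 0.5 beats
  whole = 4 beats
  quarter = 1 beat
  dotted quarter = 1.5 beats
  quarter = 1 beat
  dotted half = 3 beats
  quarter = 1 beat
Sum = 0.5 + 0.5 + 4 + 1 + 1.5 + 1 + 3 + 1
= 12.5 beats


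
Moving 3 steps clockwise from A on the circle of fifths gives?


Reasoning:
Each clockwise step on the circle of fifths moves up a perfect 5th
From A: A → E → B → F#/Gb
= F#/Gb


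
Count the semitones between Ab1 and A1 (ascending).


Working:
Absolute semitone position = octave×12 + chromatic position
Ab1: 1×12 + 8 = 20
A1: 1×12 + 9 = 21
Difference = 21 - 20 = 1
= 1 semitone


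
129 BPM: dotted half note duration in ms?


One quarter-note beat = 60000 / BPM = 60000 / 129 ms
Dotted half note = 3 × quarter note
Duration = 3 × 60000 / 129 = 180000 / 129
= 1395.3 ms


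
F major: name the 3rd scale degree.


Let's work it out.
Major scale pattern: W-W-H-W-W-W-H (2-2-1-2-2-2-1 semitones)
Starting from F:
  F + 2 semitones → G
  G + 2 semitones → A
  A + 1 semitone → Bb
  Bb + 2 semitones → C
  C + 2 semitones → D
  D + 2 semitones → E
  E + 1 semitone → F
Scale: F G A Bb C D E
Degree 3 = A


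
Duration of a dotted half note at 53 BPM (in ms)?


Solution.
One quarter-note beat = 60000 / BPM = 60000 / 53 ms
Dotted half note = 3 × quarter note
Duration = 3 × 60000 / 53 = 180000 / 53
= 3396.2 ms


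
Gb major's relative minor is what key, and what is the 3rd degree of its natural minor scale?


Working:
The relative minor shares the major's key signature and starts on its 6th degree
6th degree = a major 6th above the tonic; a major 6th above Gb is Eb
→ relative minor of Gb major is Eb minor
Eb natural minor scale: Eb F Gb Ab Bb Cb Db
= Eb minor; 3rd degree = Gb


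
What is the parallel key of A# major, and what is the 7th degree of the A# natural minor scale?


Reasoning:
Parallel keys share the same tonic but differ in mode
A# major → parallel is A# minor
A# natural minor scale: A# B# C# D# E# F# G#
= A# minor; 7th degree = G#


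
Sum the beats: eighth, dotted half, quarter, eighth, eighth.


Beat values:
  eighth = 0.5 beats
  dotted half = 3 beats
  quarter = 1 beat
  eighth = 0.5 beats
  eighth = 0.5 beats
Sum = 0.5 + 3 + 1 + 0.5 + 0.5
= 5.5 beats


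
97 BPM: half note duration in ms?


Solution.
One quarter-note beat = 60000 / BPM = 60000 / 97 ms
Half note = 2 × quarter note
Duration = 2 × 60000 / 97 = 120000 / 97
= 1237.1 ms


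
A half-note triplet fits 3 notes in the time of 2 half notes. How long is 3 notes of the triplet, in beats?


Triplet: 3 notes occupy the space of 2 half notes
Space = 2 × 2 = 4 beats
Each triplet note = 4 / 3 = 4/3 beats
3 notes = 3 × 4/3 = 4
= 4 beats


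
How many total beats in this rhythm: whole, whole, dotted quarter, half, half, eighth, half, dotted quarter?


Step by step:
Beat values:
  whole = 4 beats
  whole = 4 beats
  dotted quarter = 1.5 beats
  half = 2 beats
  half = 2 beats
  eighth = 0.5 beats
  half = 2 beats
  dotted quarter = 1.5 beats
Sum = 4 + 4 + 1.5 + 2 + 2 + 0.5 + 2 + 1.5
= 17.5 beats


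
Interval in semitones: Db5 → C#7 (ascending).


Working:
Absolute semitone position = octave×12 + chromatic position
Db5: 5×12 + 1 = 61
C#7: 7×12 + 1 = 85
Difference = 85 - 61 = 24
= 24 semitones


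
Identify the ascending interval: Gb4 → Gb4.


Step by step:
Letter names: G → G spans 1 letter name → a unison
Semitones: Gb4 → Gb4 = 0 half-steps
A unison of 0 semitones is a perfect unison
= perfect unison


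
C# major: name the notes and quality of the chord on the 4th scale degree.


C# major scale: C# D# E# F# G# A# B#
Diatonic triad on degree 4 stacks scale notes 4, 6, 1: F# A# C#
F#→A# = 4 semitones; F#→C# = 7 semitones → major triad
= F# A# C# (major)


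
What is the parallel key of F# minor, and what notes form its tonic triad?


Step by step:
Parallel keys share the same tonic but differ in mode
F# minor → parallel is F# major
Tonic triad of F# major = F# A# C#
= F# major; triad = F# A# C#


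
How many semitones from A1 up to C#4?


Let's work it out.
Absolute semitone position = octave×12 + chromatic position
A1: 1×12 + 9 = 21
C#4: 4×12 + 1 = 49
Difference = 49 - 21 = 28
= 28 semitones


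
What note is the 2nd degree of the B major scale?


Major scale pattern: W-W-H-W-W-W-H (2-2-1-2-2-2-1 semitones)
Starting from B:
  B + 2 semitones → C#
  C# + 2 semitones → D#
  D# + 1 semitone → E
  E + 2 semitones → F#
  F# + 2 semitones → G#
  G# + 2 semitones → A#
  A# + 1 semitone → B
Scale: B C# D# E F# G# A#
Degree 2 = C#


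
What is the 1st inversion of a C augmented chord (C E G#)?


Reasoning:
Root position: C E G#
1st inversion: move root up an octave
Bass note: E
Notes (bottom to top) = E G# C


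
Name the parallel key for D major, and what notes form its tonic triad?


Reasoning:
Parallel keys share the same tonic but differ in mode
D major → parallel is D minor
Tonic triad of D minor = D F A
= D minor; triad = D F A


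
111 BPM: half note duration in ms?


Let's work it out.
One quarter-note beat = 60000 / BPM = 60000 / 111 ms
Half note = 2 × quarter note
Duration = 2 × 60000 / 111 = 120000 / 111
= 1081.1 ms


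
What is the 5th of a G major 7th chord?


Let's work it out.
Major 7th chord = root + major 3rd + perfect 5th + major 7th
Seventh chords stack in thirds, so the letter names are G-B-D-F
Root: G
Major 3rd above G: B
Perfect 5th above G: D
Major 7th above G: F#
The 5th = D


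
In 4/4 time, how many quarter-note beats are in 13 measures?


Time signature 4/4: the bottom number 4 means the quarter note gets one count
The top number 4 means 4 quarter-note beats per measure
Total = 4 × 13 measures
= 52 quarter-note beats


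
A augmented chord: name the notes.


Step by step:
Augmented triad = root + major 3rd (4 semitones) + augmented 5th (8 semitones)
A triad on A stacks thirds, so the chord tones use letter names A-C-E
Root: A
Major 3rd above A: C#
Augmented 5th above A: E#
Chord = A C# E#


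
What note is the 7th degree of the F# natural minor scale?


Reasoning:
Natural minor scale pattern: W-H-W-W-H-W-W (2-1-2-2-1-2-2 semitones)
Starting from F#:
  F# + 2 semitones → G#
  G# + 1 semitone → A
  A + 2 semitones → B
  B + 2 semitones → C#
  C# + 1 semitone → D
  D + 2 semitones → E
  E + 2 semitones → F#
Scale: F# G# A B C# D E
Degree 7 = E


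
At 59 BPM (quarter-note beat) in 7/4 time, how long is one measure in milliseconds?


Reasoning:
Quarter-note beat duration = 60000 / 59 ms
Beats per measure (7/4) = 7
One measure = 7 × 60000 / 59 = 420000 / 59 ms
= 7118.6 ms


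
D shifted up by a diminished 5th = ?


Let's work it out.
diminished 5th: 5 letter names, 6 semitones
Letter: D + 4 → A
Pitch: D + 6 semitones, spelled as an A → Ab
= Ab


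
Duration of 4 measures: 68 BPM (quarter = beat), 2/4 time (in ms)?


Reasoning:
Quarter-note beat duration = 60000 / 68 ms
Beats per measure (2/4) = 2
One measure = 2 × 60000 / 68 = 120000 / 68 ms
4 measures = 4 × 120000 / 68 = 480000 / 68
= 7058.8 ms


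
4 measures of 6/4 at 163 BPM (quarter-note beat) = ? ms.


Step by step:
Quarter-note beat duration = 60000 / 163 ms
Beats per measure (6/4) = 6
One measure = 6 × 60000 / 163 = 360000 / 163 ms
4 measures = 4 × 360000 / 163 = 1440000 / 163
= 8834.4 ms


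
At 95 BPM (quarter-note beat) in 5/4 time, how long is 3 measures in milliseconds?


Reasoning:
Quarter-note beat duration = 60000 / 95 ms
Beats per measure (5/4) = 5
One measure = 5 × 60000 / 95 = 300000 / 95 ms
3 measures = 3 × 300000 / 95 = 900000 / 95
= 9473.7 ms


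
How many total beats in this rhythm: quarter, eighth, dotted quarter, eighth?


Step by step:
Beat values:
  quarter = 1 beat
  eighth = 0.5 beats
  dotted quarter = 1.5 beats
  eighth = 0.5 beats
Sum = 1 + 0.5 + 1.5 + 0.5
= 3.5 beats


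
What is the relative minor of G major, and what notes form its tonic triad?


Step by step:
The relative minor shares the major's key signature and starts on its 6th degree
6th degree = a major 6th above the tonic; a major 6th above G is E
→ relative minor of G major is E minor
Tonic triad of E minor = root + minor 3rd + perfect 5th = E G B
= E minor; triad = E G B


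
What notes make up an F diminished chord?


Reasoning:
Diminished triad = root + minor 3rd (3 semitones) + diminished 5th (6 semitones)
A triad on F stacks thirds, so the chord tones use letter names F-A-C
Root: F
Minor 3rd above F: Ab
Diminished 5th above F: Cb
Chord = F Ab Cb


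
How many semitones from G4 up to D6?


Reasoning:
Absolute semitone position = octave×12 + chromatic position
G4: 4×12 + 7 = 55
D6: 6×12 + 2 = 74
Difference = 74 - 55 = 19
= 19 semitones


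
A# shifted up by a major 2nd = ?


Reasoning:
major 2nd: 2 letter names, 2 semitones
Letter: A + 1 → B
Pitch: A# + 2 semitones, spelled as a B → B#
= B#


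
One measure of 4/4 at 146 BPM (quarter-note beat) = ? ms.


Quarter-note beat duration = 60000 / 146 ms
Beats per measure (4/4) = 4
One measure = 4 × 60000 / 146 = 240000 / 146 ms
= 1643.8 ms


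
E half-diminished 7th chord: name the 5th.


Solution.
Half-diminished 7th chord = root + minor 3rd + diminished 5th + minor 7th
Seventh chords stack in thirds, so the letter names are E-G-B-D
Root: E
Minor 3rd above E: G
Diminished 5th above E: Bb
Minor 7th above E: D
The 5th = Bb


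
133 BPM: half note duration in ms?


Solution.
One quarter-note beat = 60000 / BPM = 60000 / 133 ms
Half note = 2 × quarter note
Duration = 2 × 60000 / 133 = 120000 / 133
= 902.3 ms


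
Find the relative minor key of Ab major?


Reasoning:
The relative minor shares the major's key signature and starts on its 6th degree
6th degree = a major 6th above the tonic; a major 6th above Ab is F
→ relative minor of Ab major is F minor
= F minor


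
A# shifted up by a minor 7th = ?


Working:
minor 7th: 7 letter names, 10 semitones
Letter: A + 6 → G
Pitch: A# + 10 semitones, spelled as a G → G#
= G#


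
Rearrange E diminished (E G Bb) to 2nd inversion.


Step by step:
Root position: E G Bb
2nd inversion: move root and 3rd up an octave
Bass note: Bb
Notes (bottom to top) = Bb E G


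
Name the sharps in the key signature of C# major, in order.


Solution.
Sharp major keys follow the circle of fifths: C(0), G(1), D(2), A(3), E(4), B(5), F#(6), C#(7)
C# major has 7 sharps
Order of sharps: F# C# G# D# A# E# B# → first 7: F#, C#, G#, D#, A#, E#, B#
= F#, C#, G#, D#, A#, E#, B#


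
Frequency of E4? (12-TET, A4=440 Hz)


Reasoning:
f = 440 × 2^(n/12) where n = semitones from A4
E4: -5 semitones from A4
f = 440 × 2^(-5/12)
f = 329.63 Hz


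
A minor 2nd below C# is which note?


Step by step:
A 2nd spans 2 letter names, so from C we land on B
A minor 2nd = 1 semitone below C#
Spell B at that pitch: B#
= B#


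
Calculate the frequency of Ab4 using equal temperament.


Let's work it out.
f = 440 × 2^(n/12) where n = semitones from A4
Ab4: -1 semitones from A4
f = 440 × 2^(-1/12)
f = 415.30 Hz


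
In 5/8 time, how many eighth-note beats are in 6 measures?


Reasoning:
Time signature 5/8: the bottom number 8 means the eighth note gets one count
The top number 5 means 5 eighth-note beats per measure
Total = 5 × 6 measures
= 30 eighth-note beats


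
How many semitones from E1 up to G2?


Solution.
Absolute semitone position = octave×12 + chromatic position
E1: 1×12 + 4 = 16
G2: 2×12 + 7 = 31
Difference = 31 - 16 = 15
= 15 semitones


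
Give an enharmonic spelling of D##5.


Enharmonic notes sound the same pitch but are spelled with different letter names
D## and E name the same pitch class
= E5


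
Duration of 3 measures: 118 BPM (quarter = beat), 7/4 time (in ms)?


Reasoning:
Quarter-note beat duration = 60000 / 118 ms
Beats per measure (7/4) = 7
One measure = 7 × 60000 / 118 = 420000 / 118 ms
3 measures = 3 × 420000 / 118 = 1260000 / 118
= 10678.0 ms


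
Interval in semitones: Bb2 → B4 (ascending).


Solution.
Absolute semitone position = octave×12 + chromatic position
Bb2: 2×12 + 10 = 34
B4: 4×12 + 11 = 59
Difference = 59 - 34 = 25
= 25 semitones


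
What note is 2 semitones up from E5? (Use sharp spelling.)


E5: chromatic position 4 in octave 5 → absolute = 5×12 + 4 = 64
Transpose up 2: 64 + 2 = 66
66 = 5×12 + 6 → F# in octave 5
Result = F#5


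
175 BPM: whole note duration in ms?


One quarter-note beat = 60000 / BPM = 60000 / 175 ms
Whole note = 4 × quarter note
Duration = 4 × 60000 / 175 = 240000 / 175
= 1371.4 ms


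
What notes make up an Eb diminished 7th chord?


Working:
Diminished 7th chord = root + minor 3rd + diminished 5th + diminished 7th
Seventh chords stack in thirds, so the letter names are E-G-B-D
Root: Eb
Minor 3rd above Eb: Gb
Diminished 5th above Eb: Bbb
Diminished 7th above Eb: Dbb
Chord = Eb Gb Bbb Dbb


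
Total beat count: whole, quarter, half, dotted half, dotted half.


Beat values:
  whole = 4 beats
  quarter = 1 beat
  half = 2 beats
  dotted half = 3 beats
  dotted half = 3 beats
Sum = 4 + 1 + 2 + 3 + 3
= 13 beats


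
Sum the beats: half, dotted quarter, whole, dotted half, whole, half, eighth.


Solution.
Beat values:
  half = 2 beats
  dotted quarter = 1.5 beats
  whole = 4 beats
  dotted half = 3 beats
  whole = 4 beats
  half = 2 beats
  eighth = 0.5 beats
Sum = 2 + 1.5 + 4 + 3 + 4 + 2 + 0.5
= 17 beats


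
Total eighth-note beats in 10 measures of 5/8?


Reasoning:
Time signature 5/8: the bottom number 8 means the eighth note gets one count
The top number 5 means 5 eighth-note beats per measure
Total = 5 × 10 measures
= 50 eighth-note beats


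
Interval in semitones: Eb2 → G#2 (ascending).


Working:
Absolute semitone position = octave×12 + chromatic position
Eb2: 2×12 + 3 = 27
G#2: 2×12 + 8 = 32
Difference = 32 - 27 = 5
= 5 semitones


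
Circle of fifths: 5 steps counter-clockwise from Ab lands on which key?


Let's work it out.
Each counter-clockwise step moves down a perfect 5th (= up a perfect 4th)
From Ab: Ab → Db → F#/Gb → B → E → A
= A


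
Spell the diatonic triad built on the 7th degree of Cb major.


Working:
Cb major scale: Cb Db Eb Fb Gb Ab Bb
Diatonic triad on degree 7 stacks scale notes 7, 2, 4: Bb Db Fb
Bb→Db = 3 semitones; Bb→Fb = 6 semitones → diminished triad
= Bb Db Fb (diminished)


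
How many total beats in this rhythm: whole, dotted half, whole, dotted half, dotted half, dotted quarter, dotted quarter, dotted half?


Step by step:
Beat values:
  whole = 4 beats
  dotted half = 3 beats
  whole = 4 beats
  dotted half = 3 beats
  dotted half = 3 beats
  dotted quarter = 1.5 beats
  dotted quarter = 1.5 beats
  dotted half = 3 beats
Sum = 4 + 3 + 4 + 3 + 3 + 1.5 + 1.5 + 3
= 23 beats


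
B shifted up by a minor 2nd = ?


Solution.
minor 2nd: 2 letter names, 1 semitones
Letter: B + 1 → C
Pitch: B + 1 semitones, spelled as a C → C
= C


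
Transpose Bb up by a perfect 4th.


Working:
perfect 4th: 4 letter names, 5 semitones
Letter: B + 3 → E
Pitch: Bb + 5 semitones, spelled as an E → Eb
= Eb


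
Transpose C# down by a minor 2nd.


Working:
minor 2nd: 2 letter names, 1 semitones
Letter: C - 1 → B
Pitch: C# - 1 semitones, spelled as a B → B#
= B#


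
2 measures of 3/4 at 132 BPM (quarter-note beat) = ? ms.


Quarter-note beat duration = 60000 / 132 ms
Beats per measure (3/4) = 3
One measure = 3 × 60000 / 132 = 180000 / 132 ms
2 measures = 2 × 180000 / 132 = 360000 / 132
= 2727.3 ms


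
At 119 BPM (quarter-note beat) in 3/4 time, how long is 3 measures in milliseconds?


Quarter-note beat duration = 60000 / 119 ms
Beats per measure (3/4) = 3
One measure = 3 × 60000 / 119 = 180000 / 119 ms
3 measures = 3 × 180000 / 119 = 540000 / 119
= 4537.8 ms


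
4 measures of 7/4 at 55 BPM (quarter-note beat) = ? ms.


Solution.
Quarter-note beat duration = 60000 / 55 ms
Beats per measure (7/4) = 7
One measure = 7 × 60000 / 55 = 420000 / 55 ms
4 measures = 4 × 420000 / 55 = 1680000 / 55
= 30545.5 ms


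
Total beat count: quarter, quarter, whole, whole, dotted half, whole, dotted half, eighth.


Let's work it out.
Beat values:
  quarter = 1 beat
  quarter = 1 beat
  whole = 4 beats
  whole = 4 beats
  dotted half = 3 beats
  whole = 4 beats
  dotted half = 3 beats
  eighth = 0.5 beats
Sum = 1 + 1 + 4 + 4 + 3 + 4 + 3 + 0.5
= 20.5 beats


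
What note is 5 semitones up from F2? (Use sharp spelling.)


Let's work it out.
F2: chromatic position 5 in octave 2 → absolute = 2×12 + 5 = 29
Transpose up 5: 29 + 5 = 34
34 = 2×12 + 10 → A# in octave 2
Result = A#2


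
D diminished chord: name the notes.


Diminished triad = root + minor 3rd (3 semitones) + diminished 5th (6 semitones)
A triad on D stacks thirds, so the chord tones use letter names D-F-A
Root: D
Minor 3rd above D: F
Diminished 5th above D: Ab
Chord = D F Ab


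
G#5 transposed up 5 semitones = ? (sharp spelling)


Working:
G#5: chromatic position 8 in octave 5 → absolute = 5×12 + 8 = 68
Transpose up 5: 68 + 5 = 73
73 = 6×12 + 1 → C# in octave 6
Result = C#6


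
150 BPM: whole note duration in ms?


Reasoning:
One quarter-note beat = 60000 / BPM = 60000 / 150 ms
Whole note = 4 × quarter note
Duration = 4 × 60000 / 150 = 240000 / 150
= 1600.0 ms


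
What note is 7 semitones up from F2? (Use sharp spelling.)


Step by step:
F2: chromatic position 5 in octave 2 → absolute = 2×12 + 5 = 29
Transpose up 7: 29 + 7 = 36
36 = 3×12 + 0 → C in octave 3
Result = C3


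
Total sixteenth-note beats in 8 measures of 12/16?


Step by step:
Time signature 12/16: the bottom number 16 means the sixteenth note gets one count
The top number 12 means 12 sixteenth-note beats per measure
Total = 12 × 8 measures
= 96 sixteenth-note beats


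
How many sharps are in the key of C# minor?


Step by step:
Sharp minor keys follow the circle of fifths: A(0), E(1), B(2), F#(3), C#(4), G#(5), D#(6), A#(7)
C# minor has 4 sharps
Order of sharps: F# C# G# D# A# E# B# → first 4: F#, C#, G#, D#
= 4 sharps


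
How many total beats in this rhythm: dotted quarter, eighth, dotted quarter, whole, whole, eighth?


Beat values:
  dotted quarter = 1.5 beats
  eighth = 0.5 beats
  dotted quarter = 1.5 beats
  whole = 4 beats
  whole = 4 beats
  eighth = 0.5 beats
Sum = 1.5 + 0.5 + 1.5 + 4 + 4 + 0.5
= 12 beats


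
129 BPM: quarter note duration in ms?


Let's work it out.
One quarter-note beat = 60000 / BPM = 60000 / 129 ms
Duration = 60000 / 129
= 465.1 ms


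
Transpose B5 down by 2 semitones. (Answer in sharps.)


B5: chromatic position 11 in octave 5 → absolute = 5×12 + 11 = 71
Transpose down 2: 71 - 2 = 69
69 = 5×12 + 9 → A in octave 5
Result = A5


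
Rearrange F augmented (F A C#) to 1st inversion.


Reasoning:
Root position: F A C#
1st inversion: move root up an octave
Bass note: A
Notes (bottom to top) = A C# F


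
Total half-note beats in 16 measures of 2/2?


Time signature 2/2: the bottom number 2 means the half note gets one count
The top number 2 means 2 half-note beats per measure
Total = 2 × 16 measures
= 32 half-note beats


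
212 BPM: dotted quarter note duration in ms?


Working:
One quarter-note beat = 60000 / BPM = 60000 / 212 ms
Dotted quarter note = 3/2 × quarter note
Duration = 3/2 × 60000 / 212 = 90000 / 212
= 424.5 ms


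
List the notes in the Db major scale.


Let's work it out.
Major scale pattern: W-W-H-W-W-W-H (2-2-1-2-2-2-1 semitones)
Starting from Db:
  Db + 2 semitones → Eb
  Eb + 2 semitones → F
  F + 1 semitone → Gb
  Gb + 2 semitones → Ab
  Ab + 2 semitones → Bb
  Bb + 2 semitones → C
  C + 1 semitone → Db
Scale = Db Eb F Gb Ab Bb C


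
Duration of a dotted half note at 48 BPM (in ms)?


Reasoning:
One quarter-note beat = 60000 / BPM = 60000 / 48 ms
Dotted half note = 3 × quarter note
Duration = 3 × 60000 / 48 = 180000 / 48
= 3750.0 ms


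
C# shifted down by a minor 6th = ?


minor 6th: 6 letter names, 8 semitones
Letter: C - 5 → E
Pitch: C# - 8 semitones, spelled as an E → E#
= E#


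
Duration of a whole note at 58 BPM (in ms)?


Reasoning:
One quarter-note beat = 60000 / BPM = 60000 / 58 ms
Whole note = 4 × quarter note
Duration = 4 × 60000 / 58 = 240000 / 58
= 4137.9 ms


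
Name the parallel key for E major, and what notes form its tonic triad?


Reasoning:
Parallel keys share the same tonic but differ in mode
E major → parallel is E minor
Tonic triad of E minor = E G B
= E minor; triad = E G B


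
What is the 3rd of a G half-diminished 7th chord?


Step by step:
Half-diminished 7th chord = root + minor 3rd + diminished 5th + minor 7th
Seventh chords stack in thirds, so the letter names are G-B-D-F
Root: G
Minor 3rd above G: Bb
Diminished 5th above G: Db
Minor 7th above G: F
The 3rd = Bb


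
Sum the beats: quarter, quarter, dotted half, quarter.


Solution.
Beat values:
  quarter = 1 beat
  quarter = 1 beat
  dotted half = 3 beats
  quarter = 1 beat
Sum = 1 + 1 + 3 + 1
= 6 beats


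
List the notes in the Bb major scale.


Step by step:
Major scale pattern: W-W-H-W-W-W-H (2-2-1-2-2-2-1 semitones)
Starting from Bb:
  Bb + 2 semitones → C
  C + 2 semitones → D
  D + 1 semitone → Eb
  Eb + 2 semitones → F
  F + 2 semitones → G
  G + 2 semitones → A
  A + 1 semitone → Bb
Scale = Bb C D Eb F G A


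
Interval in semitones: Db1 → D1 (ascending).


Solution.
Absolute semitone position = octave×12 + chromatic position
Db1: 1×12 + 1 = 13
D1: 1×12 + 2 = 14
Difference = 14 - 13 = 1
= 1 semitone


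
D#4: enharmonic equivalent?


Solution.
Enharmonic notes sound the same pitch but are spelled with different letter names
D# and Eb name the same pitch class
= Eb4


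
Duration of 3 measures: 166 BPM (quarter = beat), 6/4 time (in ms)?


Solution.
Quarter-note beat duration = 60000 / 166 ms
Beats per measure (6/4) = 6
One measure = 6 × 60000 / 166 = 360000 / 166 ms
3 measures = 3 × 360000 / 166 = 1080000 / 166
= 6506.0 ms


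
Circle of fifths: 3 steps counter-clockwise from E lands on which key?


Reasoning:
Each counter-clockwise step moves down a perfect 5th (= up a perfect 4th)
From E: E → A → D → G
= G


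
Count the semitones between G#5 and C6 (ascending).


Reasoning:
Absolute semitone position = octave×12 + chromatic position
G#5: 5×12 + 8 = 68
C6: 6×12 + 0 = 72
Difference = 72 - 68 = 4
= 4 semitones


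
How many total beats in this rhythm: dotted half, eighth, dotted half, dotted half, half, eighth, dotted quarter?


Step by step:
Beat values:
  dotted half = 3 beats
  eighth = 0.5 beats
  dotted half = 3 beats
  dotted half = 3 beats
  half = 2 beats
  eighth = 0.5 beats
  dotted quarter = 1.5 beats
Sum = 3 + 0.5 + 3 + 3 + 2 + 0.5 + 1.5
= 13.5 beats


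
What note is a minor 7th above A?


Step by step:
A 7th spans 7 letter names, so from A we land on G
A minor 7th = 10 semitones above A
Spell G at that pitch: G
= G


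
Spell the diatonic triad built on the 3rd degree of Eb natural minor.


Reasoning:
Eb natural minor scale: Eb F Gb Ab Bb Cb Db
Diatonic triad on degree 3 stacks scale notes 3, 5, 7: Gb Bb Db
Gb→Bb = 4 semitones; Gb→Db = 7 semitones → major triad
= Gb Bb Db (major)


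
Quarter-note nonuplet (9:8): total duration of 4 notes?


Step by step:
Nonuplet: 9 notes occupy the space of 8 quarter notes
Space = 8 × 1 = 8 beats
Each nonuplet note = 8 / 9 = 8/9 beats
4 notes = 4 × 8/9 = 32/9
= 32/9 beats


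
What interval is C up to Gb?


Letter names: C → G spans 5 letter names → a 5th
Semitones: C → Gb = 6 half-steps
A 5th of 6 semitones is a diminished 5th
= diminished 5th


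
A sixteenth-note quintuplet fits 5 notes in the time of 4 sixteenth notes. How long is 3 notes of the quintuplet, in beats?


Step by step:
Quintuplet: 5 notes occupy the space of 4 sixteenth notes
Space = 4 × 1/4 = 1 beat
Each quintuplet note = 1 / 5 = 1/5 beats
3 notes = 3 × 1/5 = 3/5
= 3/5 beats


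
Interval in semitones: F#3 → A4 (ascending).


Let's work it out.
Absolute semitone position = octave×12 + chromatic position
F#3: 3×12 + 6 = 42
A4: 4×12 + 9 = 57
Difference = 57 - 42 = 15
= 15 semitones


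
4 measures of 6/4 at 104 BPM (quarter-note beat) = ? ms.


Let's work it out.
Quarter-note beat duration = 60000 / 104 ms
Beats per measure (6/4) = 6
One measure = 6 × 60000 / 104 = 360000 / 104 ms
4 measures = 4 × 360000 / 104 = 1440000 / 104
= 13846.2 ms


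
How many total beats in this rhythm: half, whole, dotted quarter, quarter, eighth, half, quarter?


Let's work it out.
Beat values:
  half = 2 beats
  whole = 4 beats
  dotted quarter = 1.5 beats
  quarter = 1 beat
  eighth = 0.5 beats
  half = 2 beats
  quarter = 1 beat
Sum = 2 + 4 + 1.5 + 1 + 0.5 + 2 + 1
= 12 beats


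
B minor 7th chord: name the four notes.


Solution.
Minor 7th chord = root + minor 3rd + perfect 5th + minor 7th
Seventh chords stack in thirds, so the letter names are B-D-F-A
Root: B
Minor 3rd above B: D
Perfect 5th above B: F#
Minor 7th above B: A
Chord = B D F# A


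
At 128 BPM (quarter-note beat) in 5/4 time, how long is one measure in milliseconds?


Reasoning:
Quarter-note beat duration = 60000 / 128 ms
Beats per measure (5/4) = 5
One measure = 5 × 60000 / 128 = 300000 / 128 ms
= 2343.8 ms


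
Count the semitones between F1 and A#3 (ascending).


Absolute semitone position = octave×12 + chromatic position
F1: 1×12 + 5 = 17
A#3: 3×12 + 10 = 46
Difference = 46 - 17 = 29
= 29 semitones


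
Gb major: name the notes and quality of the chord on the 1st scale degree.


Step by step:
Gb major scale: Gb Ab Bb Cb Db Eb F
Diatonic triad on degree 1 stacks scale notes 1, 3, 5: Gb Bb Db
Gb→Bb = 4 semitones; Gb→Db = 7 semitones → major triad
= Gb Bb Db (major)


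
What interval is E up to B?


Working:
Letter names: E → B spans 5 letter names → a 5th
Semitones: E → B = 7 half-steps
A 5th of 7 semitones is a perfect 5th
= perfect 5th


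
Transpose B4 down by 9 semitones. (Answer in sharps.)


B4: chromatic position 11 in octave 4 → absolute = 4×12 + 11 = 59
Transpose down 9: 59 - 9 = 50
50 = 4×12 + 2 → D in octave 4
Result = D4


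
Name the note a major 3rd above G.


A 3rd spans 3 letter names, so from G we land on B
A major 3rd = 4 semitones above G
Spell B at that pitch: B
= B


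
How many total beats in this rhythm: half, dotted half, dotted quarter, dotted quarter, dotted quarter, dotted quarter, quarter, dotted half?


Working:
Beat values:
  half = 2 beats
  dotted half = 3 beats
  dotted quarter = 1.5 beats
  dotted quarter = 1.5 beats
  dotted quarter = 1.5 beats
  dotted quarter = 1.5 beats
  quarter = 1 beat
  dotted half = 3 beats
Sum = 2 + 3 + 1.5 + 1.5 + 1.5 + 1.5 + 1 + 3
= 15 beats


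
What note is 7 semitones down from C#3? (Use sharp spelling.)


Reasoning:
C#3: chromatic position 1 in octave 3 → absolute = 3×12 + 1 = 37
Transpose down 7: 37 - 7 = 30
30 = 2×12 + 6 → F# in octave 2
Result = F#2


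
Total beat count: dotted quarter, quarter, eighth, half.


Beat values:
  dotted quarter = 1.5 beats
  quarter = 1 beat
  eighth = 0.5 beats
  half = 2 beats
Sum = 1.5 + 1 + 0.5 + 2
= 5 beats


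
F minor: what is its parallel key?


Parallel keys share the same tonic but differ in mode
F minor → parallel is F major
= F major


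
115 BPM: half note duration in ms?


Let's work it out.
One quarter-note beat = 60000 / BPM = 60000 / 115 ms
Half note = 2 × quarter note
Duration = 2 × 60000 / 115 = 120000 / 115
= 1043.5 ms


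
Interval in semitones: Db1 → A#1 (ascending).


Step by step:
Absolute semitone position = octave×12 + chromatic position
Db1: 1×12 + 1 = 13
A#1: 1×12 + 10 = 22
Difference = 22 - 13 = 9
= 9 semitones


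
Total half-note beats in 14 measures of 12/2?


Reasoning:
Time signature 12/2: the bottom number 2 means the half note gets one count
The top number 12 means 12 half-note beats per measure
Total = 12 × 14 measures
= 168 half-note beats


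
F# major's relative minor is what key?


Working:
The relative minor shares the major's key signature and starts on its 6th degree
6th degree = a major 6th above the tonic; a major 6th above F# is D#
→ relative minor of F# major is D# minor
= D# minor


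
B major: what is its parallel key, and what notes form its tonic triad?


Reasoning:
Parallel keys share the same tonic but differ in mode
B major → parallel is B minor
Tonic triad of B minor = B D F#
= B minor; triad = B D F#


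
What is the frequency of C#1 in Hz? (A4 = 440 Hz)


Reasoning:
f = 440 × 2^(n/12) where n = semitones from A4
C#1: -44 semitones from A4
f = 440 × 2^(-44/12)
f = 34.65 Hz


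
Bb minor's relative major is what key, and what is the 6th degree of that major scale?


Reasoning:
The relative major shares the key signature and is a minor 3rd above the minor tonic
A minor 3rd above Bb is Db
→ relative major of Bb minor is Db major
Db major scale: Db Eb F Gb Ab Bb C
= Db major; 6th degree = Bb


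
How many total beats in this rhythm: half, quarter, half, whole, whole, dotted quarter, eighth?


Solution.
Beat values:
  half = 2 beats
  quarter = 1 beat
  half = 2 beats
  whole = 4 beats
  whole = 4 beats
  dotted quarter = 1.5 beats
  eighth = 0.5 beats
Sum = 2 + 1 + 2 + 4 + 4 + 1.5 + 0.5
= 15 beats


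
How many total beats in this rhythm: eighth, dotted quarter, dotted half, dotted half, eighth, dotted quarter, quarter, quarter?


Let's work it out.
Beat values:
  eighth = 0.5 beats
  dotted quarter = 1.5 beats
  dotted half = 3 beats
  dotted half = 3 beats
  eighth = 0.5 beats
  dotted quarter = 1.5 beats
  quarter = 1 beat
  quarter = 1 beat
Sum = 0.5 + 1.5 + 3 + 3 + 0.5 + 1.5 + 1 + 1
= 12 beats


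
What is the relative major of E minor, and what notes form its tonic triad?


The relative major shares the key signature and is a minor 3rd above the minor tonic
A minor 3rd above E is G
→ relative major of E minor is G major
Tonic triad of G major = root + major 3rd + perfect 5th = G B D
= G major; triad = G B D
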